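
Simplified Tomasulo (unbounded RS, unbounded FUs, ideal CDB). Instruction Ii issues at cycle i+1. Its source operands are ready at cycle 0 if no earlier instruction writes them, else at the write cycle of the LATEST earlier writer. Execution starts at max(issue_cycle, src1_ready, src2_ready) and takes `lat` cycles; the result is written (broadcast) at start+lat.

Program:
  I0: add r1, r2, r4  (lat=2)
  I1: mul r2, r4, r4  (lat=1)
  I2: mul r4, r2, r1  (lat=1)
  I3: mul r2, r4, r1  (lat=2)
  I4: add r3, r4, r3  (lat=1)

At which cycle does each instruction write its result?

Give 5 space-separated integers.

Answer: 3 3 4 6 6

Derivation:
I0 add r1: issue@1 deps=(None,None) exec_start@1 write@3
I1 mul r2: issue@2 deps=(None,None) exec_start@2 write@3
I2 mul r4: issue@3 deps=(1,0) exec_start@3 write@4
I3 mul r2: issue@4 deps=(2,0) exec_start@4 write@6
I4 add r3: issue@5 deps=(2,None) exec_start@5 write@6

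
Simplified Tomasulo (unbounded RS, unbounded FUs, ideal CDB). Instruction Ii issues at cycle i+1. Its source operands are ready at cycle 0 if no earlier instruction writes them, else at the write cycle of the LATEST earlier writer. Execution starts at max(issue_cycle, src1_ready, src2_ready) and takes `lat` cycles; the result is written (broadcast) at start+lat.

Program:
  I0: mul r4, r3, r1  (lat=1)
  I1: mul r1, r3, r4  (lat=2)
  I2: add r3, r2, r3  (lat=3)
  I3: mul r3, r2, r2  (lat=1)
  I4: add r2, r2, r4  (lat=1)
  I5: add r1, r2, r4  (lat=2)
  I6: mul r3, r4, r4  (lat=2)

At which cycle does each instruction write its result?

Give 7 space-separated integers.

I0 mul r4: issue@1 deps=(None,None) exec_start@1 write@2
I1 mul r1: issue@2 deps=(None,0) exec_start@2 write@4
I2 add r3: issue@3 deps=(None,None) exec_start@3 write@6
I3 mul r3: issue@4 deps=(None,None) exec_start@4 write@5
I4 add r2: issue@5 deps=(None,0) exec_start@5 write@6
I5 add r1: issue@6 deps=(4,0) exec_start@6 write@8
I6 mul r3: issue@7 deps=(0,0) exec_start@7 write@9

Answer: 2 4 6 5 6 8 9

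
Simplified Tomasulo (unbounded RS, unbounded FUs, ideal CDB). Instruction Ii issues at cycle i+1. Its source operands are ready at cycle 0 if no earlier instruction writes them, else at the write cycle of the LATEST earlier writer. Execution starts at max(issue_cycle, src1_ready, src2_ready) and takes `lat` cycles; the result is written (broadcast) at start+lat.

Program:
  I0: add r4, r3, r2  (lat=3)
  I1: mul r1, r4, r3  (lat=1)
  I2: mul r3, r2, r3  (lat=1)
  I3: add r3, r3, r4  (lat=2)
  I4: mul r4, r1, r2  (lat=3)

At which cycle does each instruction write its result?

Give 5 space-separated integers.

I0 add r4: issue@1 deps=(None,None) exec_start@1 write@4
I1 mul r1: issue@2 deps=(0,None) exec_start@4 write@5
I2 mul r3: issue@3 deps=(None,None) exec_start@3 write@4
I3 add r3: issue@4 deps=(2,0) exec_start@4 write@6
I4 mul r4: issue@5 deps=(1,None) exec_start@5 write@8

Answer: 4 5 4 6 8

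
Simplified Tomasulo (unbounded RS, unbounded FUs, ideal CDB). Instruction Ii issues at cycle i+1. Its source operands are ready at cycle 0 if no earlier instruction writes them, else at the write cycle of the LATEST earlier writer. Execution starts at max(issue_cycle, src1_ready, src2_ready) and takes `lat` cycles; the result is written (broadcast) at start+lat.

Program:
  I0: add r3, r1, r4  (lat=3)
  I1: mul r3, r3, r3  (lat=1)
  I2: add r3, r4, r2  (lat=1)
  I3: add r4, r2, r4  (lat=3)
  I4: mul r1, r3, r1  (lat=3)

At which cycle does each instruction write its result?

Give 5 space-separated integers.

Answer: 4 5 4 7 8

Derivation:
I0 add r3: issue@1 deps=(None,None) exec_start@1 write@4
I1 mul r3: issue@2 deps=(0,0) exec_start@4 write@5
I2 add r3: issue@3 deps=(None,None) exec_start@3 write@4
I3 add r4: issue@4 deps=(None,None) exec_start@4 write@7
I4 mul r1: issue@5 deps=(2,None) exec_start@5 write@8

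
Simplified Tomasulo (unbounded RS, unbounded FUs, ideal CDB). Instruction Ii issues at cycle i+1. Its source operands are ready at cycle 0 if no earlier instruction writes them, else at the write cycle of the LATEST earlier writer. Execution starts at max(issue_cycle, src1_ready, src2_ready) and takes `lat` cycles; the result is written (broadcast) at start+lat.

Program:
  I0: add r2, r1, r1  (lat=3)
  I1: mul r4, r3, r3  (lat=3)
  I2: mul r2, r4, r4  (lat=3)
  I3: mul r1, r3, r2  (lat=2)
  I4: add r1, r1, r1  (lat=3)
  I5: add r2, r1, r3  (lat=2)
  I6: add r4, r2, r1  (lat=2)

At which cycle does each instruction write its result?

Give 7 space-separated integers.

I0 add r2: issue@1 deps=(None,None) exec_start@1 write@4
I1 mul r4: issue@2 deps=(None,None) exec_start@2 write@5
I2 mul r2: issue@3 deps=(1,1) exec_start@5 write@8
I3 mul r1: issue@4 deps=(None,2) exec_start@8 write@10
I4 add r1: issue@5 deps=(3,3) exec_start@10 write@13
I5 add r2: issue@6 deps=(4,None) exec_start@13 write@15
I6 add r4: issue@7 deps=(5,4) exec_start@15 write@17

Answer: 4 5 8 10 13 15 17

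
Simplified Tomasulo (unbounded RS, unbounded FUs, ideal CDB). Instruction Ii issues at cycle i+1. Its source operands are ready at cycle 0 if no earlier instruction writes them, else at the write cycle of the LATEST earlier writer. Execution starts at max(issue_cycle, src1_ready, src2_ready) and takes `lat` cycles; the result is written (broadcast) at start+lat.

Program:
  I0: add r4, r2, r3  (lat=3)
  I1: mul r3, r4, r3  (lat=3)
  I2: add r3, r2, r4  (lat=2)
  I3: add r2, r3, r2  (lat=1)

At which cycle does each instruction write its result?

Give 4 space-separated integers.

Answer: 4 7 6 7

Derivation:
I0 add r4: issue@1 deps=(None,None) exec_start@1 write@4
I1 mul r3: issue@2 deps=(0,None) exec_start@4 write@7
I2 add r3: issue@3 deps=(None,0) exec_start@4 write@6
I3 add r2: issue@4 deps=(2,None) exec_start@6 write@7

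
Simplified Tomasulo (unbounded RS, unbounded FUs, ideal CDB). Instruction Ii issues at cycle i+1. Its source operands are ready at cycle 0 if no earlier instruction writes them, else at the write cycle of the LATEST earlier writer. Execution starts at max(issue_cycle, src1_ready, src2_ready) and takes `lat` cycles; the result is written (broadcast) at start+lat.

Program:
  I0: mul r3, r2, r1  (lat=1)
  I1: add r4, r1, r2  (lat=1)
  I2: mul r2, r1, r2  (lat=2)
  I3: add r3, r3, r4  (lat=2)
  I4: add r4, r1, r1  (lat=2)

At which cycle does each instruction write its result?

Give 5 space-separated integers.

Answer: 2 3 5 6 7

Derivation:
I0 mul r3: issue@1 deps=(None,None) exec_start@1 write@2
I1 add r4: issue@2 deps=(None,None) exec_start@2 write@3
I2 mul r2: issue@3 deps=(None,None) exec_start@3 write@5
I3 add r3: issue@4 deps=(0,1) exec_start@4 write@6
I4 add r4: issue@5 deps=(None,None) exec_start@5 write@7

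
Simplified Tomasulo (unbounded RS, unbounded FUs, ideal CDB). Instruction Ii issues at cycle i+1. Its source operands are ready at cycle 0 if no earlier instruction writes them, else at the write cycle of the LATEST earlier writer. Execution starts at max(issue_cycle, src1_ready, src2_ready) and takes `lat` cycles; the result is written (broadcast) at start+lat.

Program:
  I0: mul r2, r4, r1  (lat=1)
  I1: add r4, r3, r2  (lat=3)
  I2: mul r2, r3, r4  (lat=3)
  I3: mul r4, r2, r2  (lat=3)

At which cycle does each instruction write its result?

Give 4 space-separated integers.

Answer: 2 5 8 11

Derivation:
I0 mul r2: issue@1 deps=(None,None) exec_start@1 write@2
I1 add r4: issue@2 deps=(None,0) exec_start@2 write@5
I2 mul r2: issue@3 deps=(None,1) exec_start@5 write@8
I3 mul r4: issue@4 deps=(2,2) exec_start@8 write@11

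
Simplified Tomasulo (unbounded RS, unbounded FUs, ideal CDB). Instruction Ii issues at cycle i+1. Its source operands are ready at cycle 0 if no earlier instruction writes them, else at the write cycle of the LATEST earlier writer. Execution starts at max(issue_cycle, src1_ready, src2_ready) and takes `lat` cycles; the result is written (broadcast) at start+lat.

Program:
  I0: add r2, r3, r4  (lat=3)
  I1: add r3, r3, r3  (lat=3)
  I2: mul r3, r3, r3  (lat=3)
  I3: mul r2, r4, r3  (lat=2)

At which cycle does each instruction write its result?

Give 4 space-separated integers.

Answer: 4 5 8 10

Derivation:
I0 add r2: issue@1 deps=(None,None) exec_start@1 write@4
I1 add r3: issue@2 deps=(None,None) exec_start@2 write@5
I2 mul r3: issue@3 deps=(1,1) exec_start@5 write@8
I3 mul r2: issue@4 deps=(None,2) exec_start@8 write@10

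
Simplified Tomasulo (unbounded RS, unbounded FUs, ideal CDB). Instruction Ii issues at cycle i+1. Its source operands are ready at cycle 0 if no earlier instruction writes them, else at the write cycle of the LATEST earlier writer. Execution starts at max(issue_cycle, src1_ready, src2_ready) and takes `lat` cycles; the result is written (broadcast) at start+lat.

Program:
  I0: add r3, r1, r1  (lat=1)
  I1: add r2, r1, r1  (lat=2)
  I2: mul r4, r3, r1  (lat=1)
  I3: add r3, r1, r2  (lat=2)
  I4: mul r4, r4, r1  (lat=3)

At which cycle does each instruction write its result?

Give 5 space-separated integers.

I0 add r3: issue@1 deps=(None,None) exec_start@1 write@2
I1 add r2: issue@2 deps=(None,None) exec_start@2 write@4
I2 mul r4: issue@3 deps=(0,None) exec_start@3 write@4
I3 add r3: issue@4 deps=(None,1) exec_start@4 write@6
I4 mul r4: issue@5 deps=(2,None) exec_start@5 write@8

Answer: 2 4 4 6 8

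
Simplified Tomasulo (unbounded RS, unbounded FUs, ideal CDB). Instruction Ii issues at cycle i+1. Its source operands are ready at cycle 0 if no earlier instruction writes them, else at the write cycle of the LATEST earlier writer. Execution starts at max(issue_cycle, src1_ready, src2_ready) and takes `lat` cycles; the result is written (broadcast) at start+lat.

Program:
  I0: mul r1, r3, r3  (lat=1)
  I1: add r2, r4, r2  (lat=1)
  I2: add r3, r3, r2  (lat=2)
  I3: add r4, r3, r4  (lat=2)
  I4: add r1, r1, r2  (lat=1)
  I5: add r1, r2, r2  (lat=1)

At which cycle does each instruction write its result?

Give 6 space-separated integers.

Answer: 2 3 5 7 6 7

Derivation:
I0 mul r1: issue@1 deps=(None,None) exec_start@1 write@2
I1 add r2: issue@2 deps=(None,None) exec_start@2 write@3
I2 add r3: issue@3 deps=(None,1) exec_start@3 write@5
I3 add r4: issue@4 deps=(2,None) exec_start@5 write@7
I4 add r1: issue@5 deps=(0,1) exec_start@5 write@6
I5 add r1: issue@6 deps=(1,1) exec_start@6 write@7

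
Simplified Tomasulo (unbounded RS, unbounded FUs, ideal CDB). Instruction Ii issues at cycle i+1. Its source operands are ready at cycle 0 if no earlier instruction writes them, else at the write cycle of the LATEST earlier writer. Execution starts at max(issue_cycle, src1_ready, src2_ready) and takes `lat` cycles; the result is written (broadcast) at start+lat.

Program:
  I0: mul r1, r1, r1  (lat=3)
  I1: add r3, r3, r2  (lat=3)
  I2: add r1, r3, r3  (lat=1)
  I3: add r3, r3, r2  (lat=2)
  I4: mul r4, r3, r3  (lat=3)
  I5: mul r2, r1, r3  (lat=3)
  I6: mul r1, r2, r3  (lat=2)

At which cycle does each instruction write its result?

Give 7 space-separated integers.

I0 mul r1: issue@1 deps=(None,None) exec_start@1 write@4
I1 add r3: issue@2 deps=(None,None) exec_start@2 write@5
I2 add r1: issue@3 deps=(1,1) exec_start@5 write@6
I3 add r3: issue@4 deps=(1,None) exec_start@5 write@7
I4 mul r4: issue@5 deps=(3,3) exec_start@7 write@10
I5 mul r2: issue@6 deps=(2,3) exec_start@7 write@10
I6 mul r1: issue@7 deps=(5,3) exec_start@10 write@12

Answer: 4 5 6 7 10 10 12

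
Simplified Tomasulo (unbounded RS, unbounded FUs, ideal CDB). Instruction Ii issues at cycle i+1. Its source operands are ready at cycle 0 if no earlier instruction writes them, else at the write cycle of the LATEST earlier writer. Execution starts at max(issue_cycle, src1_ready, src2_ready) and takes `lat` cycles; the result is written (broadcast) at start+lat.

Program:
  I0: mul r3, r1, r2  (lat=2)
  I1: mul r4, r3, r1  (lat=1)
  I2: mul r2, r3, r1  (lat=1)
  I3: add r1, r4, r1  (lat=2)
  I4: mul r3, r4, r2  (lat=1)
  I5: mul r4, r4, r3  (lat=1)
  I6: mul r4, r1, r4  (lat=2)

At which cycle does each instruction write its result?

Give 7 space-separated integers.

Answer: 3 4 4 6 6 7 9

Derivation:
I0 mul r3: issue@1 deps=(None,None) exec_start@1 write@3
I1 mul r4: issue@2 deps=(0,None) exec_start@3 write@4
I2 mul r2: issue@3 deps=(0,None) exec_start@3 write@4
I3 add r1: issue@4 deps=(1,None) exec_start@4 write@6
I4 mul r3: issue@5 deps=(1,2) exec_start@5 write@6
I5 mul r4: issue@6 deps=(1,4) exec_start@6 write@7
I6 mul r4: issue@7 deps=(3,5) exec_start@7 write@9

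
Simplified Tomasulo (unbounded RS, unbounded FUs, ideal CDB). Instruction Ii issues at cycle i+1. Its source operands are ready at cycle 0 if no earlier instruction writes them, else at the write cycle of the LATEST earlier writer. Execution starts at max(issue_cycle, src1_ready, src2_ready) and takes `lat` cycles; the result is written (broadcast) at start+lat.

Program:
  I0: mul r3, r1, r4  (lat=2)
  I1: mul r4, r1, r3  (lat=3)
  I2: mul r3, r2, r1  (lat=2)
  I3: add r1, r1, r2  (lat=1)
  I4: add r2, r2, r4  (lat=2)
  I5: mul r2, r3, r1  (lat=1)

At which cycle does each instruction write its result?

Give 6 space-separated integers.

Answer: 3 6 5 5 8 7

Derivation:
I0 mul r3: issue@1 deps=(None,None) exec_start@1 write@3
I1 mul r4: issue@2 deps=(None,0) exec_start@3 write@6
I2 mul r3: issue@3 deps=(None,None) exec_start@3 write@5
I3 add r1: issue@4 deps=(None,None) exec_start@4 write@5
I4 add r2: issue@5 deps=(None,1) exec_start@6 write@8
I5 mul r2: issue@6 deps=(2,3) exec_start@6 write@7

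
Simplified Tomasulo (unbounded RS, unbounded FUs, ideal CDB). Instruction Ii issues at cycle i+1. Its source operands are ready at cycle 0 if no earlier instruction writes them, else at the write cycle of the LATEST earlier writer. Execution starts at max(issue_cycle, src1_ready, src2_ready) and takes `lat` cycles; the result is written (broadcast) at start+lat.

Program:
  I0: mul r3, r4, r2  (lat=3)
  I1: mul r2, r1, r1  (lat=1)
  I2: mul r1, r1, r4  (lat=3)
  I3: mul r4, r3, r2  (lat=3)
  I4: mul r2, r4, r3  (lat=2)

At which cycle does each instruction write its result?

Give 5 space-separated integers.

Answer: 4 3 6 7 9

Derivation:
I0 mul r3: issue@1 deps=(None,None) exec_start@1 write@4
I1 mul r2: issue@2 deps=(None,None) exec_start@2 write@3
I2 mul r1: issue@3 deps=(None,None) exec_start@3 write@6
I3 mul r4: issue@4 deps=(0,1) exec_start@4 write@7
I4 mul r2: issue@5 deps=(3,0) exec_start@7 write@9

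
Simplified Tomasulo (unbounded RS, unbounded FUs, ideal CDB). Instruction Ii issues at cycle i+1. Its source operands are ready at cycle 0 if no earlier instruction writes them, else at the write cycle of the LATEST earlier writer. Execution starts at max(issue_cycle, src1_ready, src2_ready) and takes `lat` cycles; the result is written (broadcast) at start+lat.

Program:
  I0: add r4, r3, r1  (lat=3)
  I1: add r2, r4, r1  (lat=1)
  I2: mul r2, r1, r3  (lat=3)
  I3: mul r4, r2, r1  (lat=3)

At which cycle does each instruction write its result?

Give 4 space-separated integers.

Answer: 4 5 6 9

Derivation:
I0 add r4: issue@1 deps=(None,None) exec_start@1 write@4
I1 add r2: issue@2 deps=(0,None) exec_start@4 write@5
I2 mul r2: issue@3 deps=(None,None) exec_start@3 write@6
I3 mul r4: issue@4 deps=(2,None) exec_start@6 write@9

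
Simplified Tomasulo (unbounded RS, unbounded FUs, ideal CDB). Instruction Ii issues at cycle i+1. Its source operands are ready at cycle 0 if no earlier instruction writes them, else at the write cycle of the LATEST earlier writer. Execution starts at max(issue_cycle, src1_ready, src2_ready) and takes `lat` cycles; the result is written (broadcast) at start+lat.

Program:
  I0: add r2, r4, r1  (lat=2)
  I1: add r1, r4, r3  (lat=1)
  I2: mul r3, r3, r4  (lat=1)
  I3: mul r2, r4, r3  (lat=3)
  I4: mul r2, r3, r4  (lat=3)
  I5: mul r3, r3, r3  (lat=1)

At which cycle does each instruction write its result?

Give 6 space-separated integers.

I0 add r2: issue@1 deps=(None,None) exec_start@1 write@3
I1 add r1: issue@2 deps=(None,None) exec_start@2 write@3
I2 mul r3: issue@3 deps=(None,None) exec_start@3 write@4
I3 mul r2: issue@4 deps=(None,2) exec_start@4 write@7
I4 mul r2: issue@5 deps=(2,None) exec_start@5 write@8
I5 mul r3: issue@6 deps=(2,2) exec_start@6 write@7

Answer: 3 3 4 7 8 7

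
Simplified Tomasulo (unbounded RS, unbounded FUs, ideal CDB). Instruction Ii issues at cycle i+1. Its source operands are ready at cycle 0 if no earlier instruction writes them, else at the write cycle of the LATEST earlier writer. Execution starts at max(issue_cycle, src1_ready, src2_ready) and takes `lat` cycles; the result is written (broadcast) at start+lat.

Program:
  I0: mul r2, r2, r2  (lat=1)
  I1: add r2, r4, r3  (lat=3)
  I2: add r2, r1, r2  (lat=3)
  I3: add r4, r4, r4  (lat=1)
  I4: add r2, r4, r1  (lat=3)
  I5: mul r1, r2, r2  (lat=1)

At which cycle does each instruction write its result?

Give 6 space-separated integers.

Answer: 2 5 8 5 8 9

Derivation:
I0 mul r2: issue@1 deps=(None,None) exec_start@1 write@2
I1 add r2: issue@2 deps=(None,None) exec_start@2 write@5
I2 add r2: issue@3 deps=(None,1) exec_start@5 write@8
I3 add r4: issue@4 deps=(None,None) exec_start@4 write@5
I4 add r2: issue@5 deps=(3,None) exec_start@5 write@8
I5 mul r1: issue@6 deps=(4,4) exec_start@8 write@9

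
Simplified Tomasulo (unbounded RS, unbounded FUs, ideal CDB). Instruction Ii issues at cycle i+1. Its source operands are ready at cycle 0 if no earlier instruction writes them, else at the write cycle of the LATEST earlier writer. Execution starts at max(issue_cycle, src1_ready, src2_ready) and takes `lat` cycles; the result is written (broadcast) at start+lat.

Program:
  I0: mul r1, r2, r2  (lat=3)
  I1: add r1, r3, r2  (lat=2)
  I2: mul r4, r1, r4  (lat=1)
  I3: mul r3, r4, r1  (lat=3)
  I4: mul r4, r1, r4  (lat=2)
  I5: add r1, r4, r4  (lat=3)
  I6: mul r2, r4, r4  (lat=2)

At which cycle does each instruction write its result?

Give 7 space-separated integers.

Answer: 4 4 5 8 7 10 9

Derivation:
I0 mul r1: issue@1 deps=(None,None) exec_start@1 write@4
I1 add r1: issue@2 deps=(None,None) exec_start@2 write@4
I2 mul r4: issue@3 deps=(1,None) exec_start@4 write@5
I3 mul r3: issue@4 deps=(2,1) exec_start@5 write@8
I4 mul r4: issue@5 deps=(1,2) exec_start@5 write@7
I5 add r1: issue@6 deps=(4,4) exec_start@7 write@10
I6 mul r2: issue@7 deps=(4,4) exec_start@7 write@9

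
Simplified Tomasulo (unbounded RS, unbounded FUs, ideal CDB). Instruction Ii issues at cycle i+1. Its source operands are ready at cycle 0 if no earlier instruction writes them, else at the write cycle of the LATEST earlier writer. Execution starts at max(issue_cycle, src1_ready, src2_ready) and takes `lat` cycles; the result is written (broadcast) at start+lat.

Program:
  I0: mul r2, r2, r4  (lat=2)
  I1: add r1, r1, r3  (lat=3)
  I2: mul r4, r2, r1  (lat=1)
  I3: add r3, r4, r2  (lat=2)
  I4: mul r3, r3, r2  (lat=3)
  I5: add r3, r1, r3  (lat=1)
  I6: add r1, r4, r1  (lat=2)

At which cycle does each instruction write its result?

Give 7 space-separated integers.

Answer: 3 5 6 8 11 12 9

Derivation:
I0 mul r2: issue@1 deps=(None,None) exec_start@1 write@3
I1 add r1: issue@2 deps=(None,None) exec_start@2 write@5
I2 mul r4: issue@3 deps=(0,1) exec_start@5 write@6
I3 add r3: issue@4 deps=(2,0) exec_start@6 write@8
I4 mul r3: issue@5 deps=(3,0) exec_start@8 write@11
I5 add r3: issue@6 deps=(1,4) exec_start@11 write@12
I6 add r1: issue@7 deps=(2,1) exec_start@7 write@9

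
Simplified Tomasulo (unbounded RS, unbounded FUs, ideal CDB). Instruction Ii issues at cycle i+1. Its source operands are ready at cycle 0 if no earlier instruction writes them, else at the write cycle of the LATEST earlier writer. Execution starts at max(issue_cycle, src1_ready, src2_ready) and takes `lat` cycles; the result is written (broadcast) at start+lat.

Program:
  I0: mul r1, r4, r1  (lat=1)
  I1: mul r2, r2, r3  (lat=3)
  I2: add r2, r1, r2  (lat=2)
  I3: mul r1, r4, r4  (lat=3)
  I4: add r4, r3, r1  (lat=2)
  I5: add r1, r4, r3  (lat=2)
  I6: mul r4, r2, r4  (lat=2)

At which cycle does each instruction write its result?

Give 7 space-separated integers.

I0 mul r1: issue@1 deps=(None,None) exec_start@1 write@2
I1 mul r2: issue@2 deps=(None,None) exec_start@2 write@5
I2 add r2: issue@3 deps=(0,1) exec_start@5 write@7
I3 mul r1: issue@4 deps=(None,None) exec_start@4 write@7
I4 add r4: issue@5 deps=(None,3) exec_start@7 write@9
I5 add r1: issue@6 deps=(4,None) exec_start@9 write@11
I6 mul r4: issue@7 deps=(2,4) exec_start@9 write@11

Answer: 2 5 7 7 9 11 11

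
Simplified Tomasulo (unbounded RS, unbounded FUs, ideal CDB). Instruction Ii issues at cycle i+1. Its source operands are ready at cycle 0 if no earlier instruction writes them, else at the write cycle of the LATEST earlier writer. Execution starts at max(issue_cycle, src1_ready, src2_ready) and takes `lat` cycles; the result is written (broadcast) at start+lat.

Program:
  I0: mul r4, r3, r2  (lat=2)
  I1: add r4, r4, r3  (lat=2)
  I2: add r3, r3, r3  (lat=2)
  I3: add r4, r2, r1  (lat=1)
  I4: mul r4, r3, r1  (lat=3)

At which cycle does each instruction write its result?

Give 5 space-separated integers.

Answer: 3 5 5 5 8

Derivation:
I0 mul r4: issue@1 deps=(None,None) exec_start@1 write@3
I1 add r4: issue@2 deps=(0,None) exec_start@3 write@5
I2 add r3: issue@3 deps=(None,None) exec_start@3 write@5
I3 add r4: issue@4 deps=(None,None) exec_start@4 write@5
I4 mul r4: issue@5 deps=(2,None) exec_start@5 write@8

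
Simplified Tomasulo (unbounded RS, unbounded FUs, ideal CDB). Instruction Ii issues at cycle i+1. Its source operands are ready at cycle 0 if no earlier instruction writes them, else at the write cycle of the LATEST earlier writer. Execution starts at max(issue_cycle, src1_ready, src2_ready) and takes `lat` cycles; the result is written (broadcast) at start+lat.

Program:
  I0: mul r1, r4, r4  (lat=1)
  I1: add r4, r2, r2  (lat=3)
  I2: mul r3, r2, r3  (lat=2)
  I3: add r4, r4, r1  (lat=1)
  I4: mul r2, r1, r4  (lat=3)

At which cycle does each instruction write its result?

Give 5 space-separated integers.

Answer: 2 5 5 6 9

Derivation:
I0 mul r1: issue@1 deps=(None,None) exec_start@1 write@2
I1 add r4: issue@2 deps=(None,None) exec_start@2 write@5
I2 mul r3: issue@3 deps=(None,None) exec_start@3 write@5
I3 add r4: issue@4 deps=(1,0) exec_start@5 write@6
I4 mul r2: issue@5 deps=(0,3) exec_start@6 write@9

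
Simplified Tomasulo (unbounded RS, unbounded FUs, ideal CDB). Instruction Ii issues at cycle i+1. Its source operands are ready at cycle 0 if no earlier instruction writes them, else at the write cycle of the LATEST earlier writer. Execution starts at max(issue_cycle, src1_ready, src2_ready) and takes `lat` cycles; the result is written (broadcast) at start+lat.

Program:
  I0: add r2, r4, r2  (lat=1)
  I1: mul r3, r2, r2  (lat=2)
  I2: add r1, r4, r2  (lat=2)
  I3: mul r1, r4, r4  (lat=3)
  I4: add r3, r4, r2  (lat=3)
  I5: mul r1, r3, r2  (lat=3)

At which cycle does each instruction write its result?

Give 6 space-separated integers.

Answer: 2 4 5 7 8 11

Derivation:
I0 add r2: issue@1 deps=(None,None) exec_start@1 write@2
I1 mul r3: issue@2 deps=(0,0) exec_start@2 write@4
I2 add r1: issue@3 deps=(None,0) exec_start@3 write@5
I3 mul r1: issue@4 deps=(None,None) exec_start@4 write@7
I4 add r3: issue@5 deps=(None,0) exec_start@5 write@8
I5 mul r1: issue@6 deps=(4,0) exec_start@8 write@11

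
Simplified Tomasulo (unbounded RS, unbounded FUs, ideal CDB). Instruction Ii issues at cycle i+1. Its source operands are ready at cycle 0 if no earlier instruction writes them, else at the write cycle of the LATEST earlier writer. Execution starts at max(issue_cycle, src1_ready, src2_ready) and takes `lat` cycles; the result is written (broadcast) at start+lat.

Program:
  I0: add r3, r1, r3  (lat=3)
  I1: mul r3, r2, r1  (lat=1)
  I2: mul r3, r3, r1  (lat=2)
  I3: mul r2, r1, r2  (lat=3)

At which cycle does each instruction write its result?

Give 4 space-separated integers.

I0 add r3: issue@1 deps=(None,None) exec_start@1 write@4
I1 mul r3: issue@2 deps=(None,None) exec_start@2 write@3
I2 mul r3: issue@3 deps=(1,None) exec_start@3 write@5
I3 mul r2: issue@4 deps=(None,None) exec_start@4 write@7

Answer: 4 3 5 7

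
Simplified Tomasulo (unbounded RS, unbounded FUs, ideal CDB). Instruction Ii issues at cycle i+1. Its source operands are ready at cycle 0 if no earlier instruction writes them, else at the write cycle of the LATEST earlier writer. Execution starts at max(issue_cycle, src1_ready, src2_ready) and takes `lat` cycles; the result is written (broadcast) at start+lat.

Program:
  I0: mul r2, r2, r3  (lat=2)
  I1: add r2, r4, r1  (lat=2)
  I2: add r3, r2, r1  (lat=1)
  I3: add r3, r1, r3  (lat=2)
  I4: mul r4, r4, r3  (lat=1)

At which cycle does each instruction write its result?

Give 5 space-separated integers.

Answer: 3 4 5 7 8

Derivation:
I0 mul r2: issue@1 deps=(None,None) exec_start@1 write@3
I1 add r2: issue@2 deps=(None,None) exec_start@2 write@4
I2 add r3: issue@3 deps=(1,None) exec_start@4 write@5
I3 add r3: issue@4 deps=(None,2) exec_start@5 write@7
I4 mul r4: issue@5 deps=(None,3) exec_start@7 write@8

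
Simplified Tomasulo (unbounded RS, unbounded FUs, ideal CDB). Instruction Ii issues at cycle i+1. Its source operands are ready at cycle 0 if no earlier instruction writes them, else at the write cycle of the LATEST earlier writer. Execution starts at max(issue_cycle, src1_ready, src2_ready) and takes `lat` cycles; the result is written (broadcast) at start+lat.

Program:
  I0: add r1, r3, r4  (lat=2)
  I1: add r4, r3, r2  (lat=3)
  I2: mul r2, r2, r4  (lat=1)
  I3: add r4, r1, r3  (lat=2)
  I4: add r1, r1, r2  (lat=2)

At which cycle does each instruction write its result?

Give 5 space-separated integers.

Answer: 3 5 6 6 8

Derivation:
I0 add r1: issue@1 deps=(None,None) exec_start@1 write@3
I1 add r4: issue@2 deps=(None,None) exec_start@2 write@5
I2 mul r2: issue@3 deps=(None,1) exec_start@5 write@6
I3 add r4: issue@4 deps=(0,None) exec_start@4 write@6
I4 add r1: issue@5 deps=(0,2) exec_start@6 write@8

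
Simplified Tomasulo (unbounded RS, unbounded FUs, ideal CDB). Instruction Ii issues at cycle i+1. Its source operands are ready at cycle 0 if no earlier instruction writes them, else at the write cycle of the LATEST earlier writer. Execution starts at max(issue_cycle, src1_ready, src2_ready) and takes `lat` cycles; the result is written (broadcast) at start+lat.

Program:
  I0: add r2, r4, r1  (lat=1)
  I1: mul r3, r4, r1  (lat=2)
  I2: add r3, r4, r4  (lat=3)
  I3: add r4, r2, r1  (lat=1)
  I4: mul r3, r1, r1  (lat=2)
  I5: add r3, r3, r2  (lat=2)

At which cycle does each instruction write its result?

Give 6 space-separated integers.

I0 add r2: issue@1 deps=(None,None) exec_start@1 write@2
I1 mul r3: issue@2 deps=(None,None) exec_start@2 write@4
I2 add r3: issue@3 deps=(None,None) exec_start@3 write@6
I3 add r4: issue@4 deps=(0,None) exec_start@4 write@5
I4 mul r3: issue@5 deps=(None,None) exec_start@5 write@7
I5 add r3: issue@6 deps=(4,0) exec_start@7 write@9

Answer: 2 4 6 5 7 9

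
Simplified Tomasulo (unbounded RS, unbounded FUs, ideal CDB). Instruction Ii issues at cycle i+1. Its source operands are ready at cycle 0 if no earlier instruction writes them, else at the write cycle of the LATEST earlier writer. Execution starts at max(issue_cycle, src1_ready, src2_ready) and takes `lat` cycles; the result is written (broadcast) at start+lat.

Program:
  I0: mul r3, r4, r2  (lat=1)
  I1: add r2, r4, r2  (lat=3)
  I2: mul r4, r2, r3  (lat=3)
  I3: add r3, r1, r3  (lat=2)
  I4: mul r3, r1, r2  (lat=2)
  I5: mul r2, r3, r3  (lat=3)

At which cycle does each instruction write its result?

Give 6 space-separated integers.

I0 mul r3: issue@1 deps=(None,None) exec_start@1 write@2
I1 add r2: issue@2 deps=(None,None) exec_start@2 write@5
I2 mul r4: issue@3 deps=(1,0) exec_start@5 write@8
I3 add r3: issue@4 deps=(None,0) exec_start@4 write@6
I4 mul r3: issue@5 deps=(None,1) exec_start@5 write@7
I5 mul r2: issue@6 deps=(4,4) exec_start@7 write@10

Answer: 2 5 8 6 7 10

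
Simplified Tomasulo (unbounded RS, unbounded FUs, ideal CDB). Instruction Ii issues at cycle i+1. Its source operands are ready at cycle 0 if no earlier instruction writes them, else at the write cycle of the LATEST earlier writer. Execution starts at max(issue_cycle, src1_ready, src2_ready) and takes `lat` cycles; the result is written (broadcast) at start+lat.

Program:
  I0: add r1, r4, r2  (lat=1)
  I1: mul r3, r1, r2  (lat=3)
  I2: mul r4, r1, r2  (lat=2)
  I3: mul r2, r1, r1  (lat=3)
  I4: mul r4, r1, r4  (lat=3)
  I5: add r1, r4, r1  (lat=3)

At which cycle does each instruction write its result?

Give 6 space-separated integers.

Answer: 2 5 5 7 8 11

Derivation:
I0 add r1: issue@1 deps=(None,None) exec_start@1 write@2
I1 mul r3: issue@2 deps=(0,None) exec_start@2 write@5
I2 mul r4: issue@3 deps=(0,None) exec_start@3 write@5
I3 mul r2: issue@4 deps=(0,0) exec_start@4 write@7
I4 mul r4: issue@5 deps=(0,2) exec_start@5 write@8
I5 add r1: issue@6 deps=(4,0) exec_start@8 write@11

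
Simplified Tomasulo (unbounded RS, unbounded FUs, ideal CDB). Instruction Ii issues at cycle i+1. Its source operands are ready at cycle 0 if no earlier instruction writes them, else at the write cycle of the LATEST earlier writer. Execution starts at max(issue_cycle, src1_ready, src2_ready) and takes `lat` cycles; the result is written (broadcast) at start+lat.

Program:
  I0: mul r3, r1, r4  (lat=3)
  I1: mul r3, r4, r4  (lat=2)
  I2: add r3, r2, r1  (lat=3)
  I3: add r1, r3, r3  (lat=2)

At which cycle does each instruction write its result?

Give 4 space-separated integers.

Answer: 4 4 6 8

Derivation:
I0 mul r3: issue@1 deps=(None,None) exec_start@1 write@4
I1 mul r3: issue@2 deps=(None,None) exec_start@2 write@4
I2 add r3: issue@3 deps=(None,None) exec_start@3 write@6
I3 add r1: issue@4 deps=(2,2) exec_start@6 write@8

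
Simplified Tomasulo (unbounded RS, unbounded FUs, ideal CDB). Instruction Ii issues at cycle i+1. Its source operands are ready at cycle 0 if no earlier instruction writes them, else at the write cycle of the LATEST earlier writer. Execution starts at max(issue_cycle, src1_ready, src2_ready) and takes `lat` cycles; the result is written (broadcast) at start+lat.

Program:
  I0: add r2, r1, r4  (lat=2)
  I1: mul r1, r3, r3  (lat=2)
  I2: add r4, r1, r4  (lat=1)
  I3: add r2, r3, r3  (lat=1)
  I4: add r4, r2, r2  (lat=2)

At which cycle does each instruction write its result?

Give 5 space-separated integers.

I0 add r2: issue@1 deps=(None,None) exec_start@1 write@3
I1 mul r1: issue@2 deps=(None,None) exec_start@2 write@4
I2 add r4: issue@3 deps=(1,None) exec_start@4 write@5
I3 add r2: issue@4 deps=(None,None) exec_start@4 write@5
I4 add r4: issue@5 deps=(3,3) exec_start@5 write@7

Answer: 3 4 5 5 7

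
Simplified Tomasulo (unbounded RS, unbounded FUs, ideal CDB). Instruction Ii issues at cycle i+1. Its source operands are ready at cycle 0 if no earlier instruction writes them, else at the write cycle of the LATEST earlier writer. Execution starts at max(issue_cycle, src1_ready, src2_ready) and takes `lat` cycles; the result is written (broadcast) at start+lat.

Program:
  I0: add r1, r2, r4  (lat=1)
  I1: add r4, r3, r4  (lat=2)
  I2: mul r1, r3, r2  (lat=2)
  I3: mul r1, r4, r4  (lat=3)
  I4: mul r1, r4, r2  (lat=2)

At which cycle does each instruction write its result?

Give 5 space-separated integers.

I0 add r1: issue@1 deps=(None,None) exec_start@1 write@2
I1 add r4: issue@2 deps=(None,None) exec_start@2 write@4
I2 mul r1: issue@3 deps=(None,None) exec_start@3 write@5
I3 mul r1: issue@4 deps=(1,1) exec_start@4 write@7
I4 mul r1: issue@5 deps=(1,None) exec_start@5 write@7

Answer: 2 4 5 7 7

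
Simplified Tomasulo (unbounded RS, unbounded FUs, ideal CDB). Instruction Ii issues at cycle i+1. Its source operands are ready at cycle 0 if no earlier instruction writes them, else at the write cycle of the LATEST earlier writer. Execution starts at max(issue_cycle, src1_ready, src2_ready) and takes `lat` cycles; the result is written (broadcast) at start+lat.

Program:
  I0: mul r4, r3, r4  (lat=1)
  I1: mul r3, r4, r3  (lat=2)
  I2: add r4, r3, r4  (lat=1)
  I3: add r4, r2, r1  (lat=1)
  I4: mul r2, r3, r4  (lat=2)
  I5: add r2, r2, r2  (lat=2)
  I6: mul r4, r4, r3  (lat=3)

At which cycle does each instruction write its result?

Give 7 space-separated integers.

I0 mul r4: issue@1 deps=(None,None) exec_start@1 write@2
I1 mul r3: issue@2 deps=(0,None) exec_start@2 write@4
I2 add r4: issue@3 deps=(1,0) exec_start@4 write@5
I3 add r4: issue@4 deps=(None,None) exec_start@4 write@5
I4 mul r2: issue@5 deps=(1,3) exec_start@5 write@7
I5 add r2: issue@6 deps=(4,4) exec_start@7 write@9
I6 mul r4: issue@7 deps=(3,1) exec_start@7 write@10

Answer: 2 4 5 5 7 9 10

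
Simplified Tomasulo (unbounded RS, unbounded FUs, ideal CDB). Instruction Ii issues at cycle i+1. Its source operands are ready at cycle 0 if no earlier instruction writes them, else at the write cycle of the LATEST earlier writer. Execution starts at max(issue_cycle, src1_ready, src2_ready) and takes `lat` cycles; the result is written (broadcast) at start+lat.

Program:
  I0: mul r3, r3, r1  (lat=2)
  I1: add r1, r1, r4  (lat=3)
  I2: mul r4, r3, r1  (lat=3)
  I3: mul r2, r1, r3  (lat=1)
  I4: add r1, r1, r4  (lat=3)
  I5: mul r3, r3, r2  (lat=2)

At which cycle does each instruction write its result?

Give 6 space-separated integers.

I0 mul r3: issue@1 deps=(None,None) exec_start@1 write@3
I1 add r1: issue@2 deps=(None,None) exec_start@2 write@5
I2 mul r4: issue@3 deps=(0,1) exec_start@5 write@8
I3 mul r2: issue@4 deps=(1,0) exec_start@5 write@6
I4 add r1: issue@5 deps=(1,2) exec_start@8 write@11
I5 mul r3: issue@6 deps=(0,3) exec_start@6 write@8

Answer: 3 5 8 6 11 8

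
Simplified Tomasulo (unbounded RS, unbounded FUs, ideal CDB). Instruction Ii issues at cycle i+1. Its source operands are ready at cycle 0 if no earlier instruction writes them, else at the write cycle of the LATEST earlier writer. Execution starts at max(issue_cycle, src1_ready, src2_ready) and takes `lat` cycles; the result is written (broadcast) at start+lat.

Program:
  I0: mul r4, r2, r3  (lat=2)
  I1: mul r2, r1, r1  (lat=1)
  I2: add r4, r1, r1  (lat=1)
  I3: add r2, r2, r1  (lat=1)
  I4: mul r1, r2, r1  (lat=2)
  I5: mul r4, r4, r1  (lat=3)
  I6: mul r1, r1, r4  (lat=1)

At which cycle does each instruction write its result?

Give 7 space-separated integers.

Answer: 3 3 4 5 7 10 11

Derivation:
I0 mul r4: issue@1 deps=(None,None) exec_start@1 write@3
I1 mul r2: issue@2 deps=(None,None) exec_start@2 write@3
I2 add r4: issue@3 deps=(None,None) exec_start@3 write@4
I3 add r2: issue@4 deps=(1,None) exec_start@4 write@5
I4 mul r1: issue@5 deps=(3,None) exec_start@5 write@7
I5 mul r4: issue@6 deps=(2,4) exec_start@7 write@10
I6 mul r1: issue@7 deps=(4,5) exec_start@10 write@11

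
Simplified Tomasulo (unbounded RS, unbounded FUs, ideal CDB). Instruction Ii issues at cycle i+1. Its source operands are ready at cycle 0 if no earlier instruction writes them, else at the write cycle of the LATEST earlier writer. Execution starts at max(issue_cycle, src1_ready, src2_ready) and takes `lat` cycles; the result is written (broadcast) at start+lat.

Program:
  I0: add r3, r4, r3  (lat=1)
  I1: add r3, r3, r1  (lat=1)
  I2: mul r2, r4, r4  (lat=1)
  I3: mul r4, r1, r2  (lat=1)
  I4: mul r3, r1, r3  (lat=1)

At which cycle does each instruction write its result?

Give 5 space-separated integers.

Answer: 2 3 4 5 6

Derivation:
I0 add r3: issue@1 deps=(None,None) exec_start@1 write@2
I1 add r3: issue@2 deps=(0,None) exec_start@2 write@3
I2 mul r2: issue@3 deps=(None,None) exec_start@3 write@4
I3 mul r4: issue@4 deps=(None,2) exec_start@4 write@5
I4 mul r3: issue@5 deps=(None,1) exec_start@5 write@6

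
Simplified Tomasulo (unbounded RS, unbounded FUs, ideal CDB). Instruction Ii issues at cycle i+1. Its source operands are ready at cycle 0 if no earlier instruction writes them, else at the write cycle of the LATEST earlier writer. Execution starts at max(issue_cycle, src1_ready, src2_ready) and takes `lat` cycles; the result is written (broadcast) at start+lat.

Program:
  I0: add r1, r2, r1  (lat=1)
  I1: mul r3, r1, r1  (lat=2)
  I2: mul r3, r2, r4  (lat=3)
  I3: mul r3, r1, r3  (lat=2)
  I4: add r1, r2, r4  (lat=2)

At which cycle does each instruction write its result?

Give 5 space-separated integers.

I0 add r1: issue@1 deps=(None,None) exec_start@1 write@2
I1 mul r3: issue@2 deps=(0,0) exec_start@2 write@4
I2 mul r3: issue@3 deps=(None,None) exec_start@3 write@6
I3 mul r3: issue@4 deps=(0,2) exec_start@6 write@8
I4 add r1: issue@5 deps=(None,None) exec_start@5 write@7

Answer: 2 4 6 8 7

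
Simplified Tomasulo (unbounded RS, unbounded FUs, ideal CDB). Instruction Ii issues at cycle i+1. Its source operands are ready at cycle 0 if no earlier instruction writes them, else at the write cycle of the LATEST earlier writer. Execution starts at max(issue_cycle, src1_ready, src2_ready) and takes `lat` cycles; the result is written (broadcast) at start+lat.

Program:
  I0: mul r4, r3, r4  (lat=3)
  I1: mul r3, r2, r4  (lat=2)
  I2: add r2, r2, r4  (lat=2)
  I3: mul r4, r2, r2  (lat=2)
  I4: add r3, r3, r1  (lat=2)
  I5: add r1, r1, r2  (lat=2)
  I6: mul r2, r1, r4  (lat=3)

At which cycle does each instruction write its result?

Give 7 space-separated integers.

Answer: 4 6 6 8 8 8 11

Derivation:
I0 mul r4: issue@1 deps=(None,None) exec_start@1 write@4
I1 mul r3: issue@2 deps=(None,0) exec_start@4 write@6
I2 add r2: issue@3 deps=(None,0) exec_start@4 write@6
I3 mul r4: issue@4 deps=(2,2) exec_start@6 write@8
I4 add r3: issue@5 deps=(1,None) exec_start@6 write@8
I5 add r1: issue@6 deps=(None,2) exec_start@6 write@8
I6 mul r2: issue@7 deps=(5,3) exec_start@8 write@11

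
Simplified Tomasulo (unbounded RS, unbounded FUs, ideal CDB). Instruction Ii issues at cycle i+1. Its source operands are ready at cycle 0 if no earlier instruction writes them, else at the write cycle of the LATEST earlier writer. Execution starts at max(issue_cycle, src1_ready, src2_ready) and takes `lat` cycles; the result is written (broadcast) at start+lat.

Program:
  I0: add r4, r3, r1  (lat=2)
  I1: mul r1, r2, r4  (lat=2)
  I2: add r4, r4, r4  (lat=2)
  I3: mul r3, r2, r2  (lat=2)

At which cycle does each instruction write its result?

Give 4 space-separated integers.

Answer: 3 5 5 6

Derivation:
I0 add r4: issue@1 deps=(None,None) exec_start@1 write@3
I1 mul r1: issue@2 deps=(None,0) exec_start@3 write@5
I2 add r4: issue@3 deps=(0,0) exec_start@3 write@5
I3 mul r3: issue@4 deps=(None,None) exec_start@4 write@6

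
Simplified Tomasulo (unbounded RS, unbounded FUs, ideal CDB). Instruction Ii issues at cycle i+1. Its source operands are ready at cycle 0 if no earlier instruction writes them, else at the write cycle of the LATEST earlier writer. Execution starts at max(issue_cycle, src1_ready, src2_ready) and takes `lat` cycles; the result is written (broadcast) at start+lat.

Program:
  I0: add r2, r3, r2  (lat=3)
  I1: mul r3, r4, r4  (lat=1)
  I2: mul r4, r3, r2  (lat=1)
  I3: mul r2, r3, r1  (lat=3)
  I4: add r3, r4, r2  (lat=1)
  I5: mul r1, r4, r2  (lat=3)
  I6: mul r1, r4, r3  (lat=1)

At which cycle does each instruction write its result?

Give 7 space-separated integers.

I0 add r2: issue@1 deps=(None,None) exec_start@1 write@4
I1 mul r3: issue@2 deps=(None,None) exec_start@2 write@3
I2 mul r4: issue@3 deps=(1,0) exec_start@4 write@5
I3 mul r2: issue@4 deps=(1,None) exec_start@4 write@7
I4 add r3: issue@5 deps=(2,3) exec_start@7 write@8
I5 mul r1: issue@6 deps=(2,3) exec_start@7 write@10
I6 mul r1: issue@7 deps=(2,4) exec_start@8 write@9

Answer: 4 3 5 7 8 10 9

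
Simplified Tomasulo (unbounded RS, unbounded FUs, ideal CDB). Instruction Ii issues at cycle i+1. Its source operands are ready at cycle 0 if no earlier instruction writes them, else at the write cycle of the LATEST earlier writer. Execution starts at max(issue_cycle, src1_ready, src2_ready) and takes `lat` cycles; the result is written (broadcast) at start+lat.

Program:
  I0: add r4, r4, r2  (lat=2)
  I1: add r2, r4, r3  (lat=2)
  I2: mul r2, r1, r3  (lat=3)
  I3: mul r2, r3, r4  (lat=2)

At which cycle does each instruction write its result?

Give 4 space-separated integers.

I0 add r4: issue@1 deps=(None,None) exec_start@1 write@3
I1 add r2: issue@2 deps=(0,None) exec_start@3 write@5
I2 mul r2: issue@3 deps=(None,None) exec_start@3 write@6
I3 mul r2: issue@4 deps=(None,0) exec_start@4 write@6

Answer: 3 5 6 6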